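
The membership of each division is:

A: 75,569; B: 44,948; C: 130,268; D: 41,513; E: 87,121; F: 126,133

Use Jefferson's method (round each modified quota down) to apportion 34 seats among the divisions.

Standard divisor 505552/34 ≈ 14869.176; standard quotas: A 5.082, B 3.023, C 8.761, D 2.792, E 5.859, F 8.483.
Rounding down gives 5, 3, 8, 2, 5, 8 = 31 seats, so the divisor must be adjusted.
With modified divisor 13961.6: modified quotas A 5.413, B 3.219, C 9.330, D 2.973, E 6.240, F 9.034.
Rounding down: A 5, B 3, C 9, D 2, E 6, F 9 (total 34).

A 5, B 3, C 9, D 2, E 6, F 9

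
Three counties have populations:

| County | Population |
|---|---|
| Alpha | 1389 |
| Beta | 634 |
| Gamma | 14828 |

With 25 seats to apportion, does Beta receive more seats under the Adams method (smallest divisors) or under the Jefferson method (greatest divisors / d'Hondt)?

Adams

Adams: Alpha 2, Beta 1, Gamma 22.
Jefferson: Alpha 2, Beta 0, Gamma 23.
Beta gets 1 under Adams and 0 under Jefferson.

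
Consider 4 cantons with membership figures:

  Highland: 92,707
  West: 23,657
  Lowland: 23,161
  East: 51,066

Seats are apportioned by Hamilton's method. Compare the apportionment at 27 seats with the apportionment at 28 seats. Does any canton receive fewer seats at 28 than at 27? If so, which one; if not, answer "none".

West

At 27 seats: Highland 13, West 4, Lowland 3, East 7.
At 28 seats: Highland 14, West 3, Lowland 3, East 8.
West drops from 4 to 3.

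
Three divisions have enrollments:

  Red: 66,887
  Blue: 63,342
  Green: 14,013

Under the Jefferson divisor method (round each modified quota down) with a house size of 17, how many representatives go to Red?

Standard divisor 144242/17 ≈ 8484.824; standard quotas: Red 7.883, Blue 7.465, Green 1.652.
Rounding down gives 7, 7, 1 = 15 seats, so the divisor must be adjusted.
With modified divisor 7700: modified quotas Red 8.687, Blue 8.226, Green 1.820.
Rounding down: Red 8, Blue 8, Green 1 (total 17).
Red receives 8.

8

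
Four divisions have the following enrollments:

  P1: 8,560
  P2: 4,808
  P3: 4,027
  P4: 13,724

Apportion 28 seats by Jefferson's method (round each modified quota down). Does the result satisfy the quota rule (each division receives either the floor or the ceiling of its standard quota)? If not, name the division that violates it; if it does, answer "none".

none

Standard quotas: P1 7.702, P2 4.326, P3 3.623, P4 12.348.
Jefferson allocation: P1 8, P2 4, P3 3, P4 13.
Every allocation lies between the lower and upper quota.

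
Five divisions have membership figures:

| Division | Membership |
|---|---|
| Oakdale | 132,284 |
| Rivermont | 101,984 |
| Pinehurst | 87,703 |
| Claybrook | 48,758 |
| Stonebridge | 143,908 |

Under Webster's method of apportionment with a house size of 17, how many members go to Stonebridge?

5

Standard divisor 514637/17 ≈ 30272.765; standard quotas: Oakdale 4.370, Rivermont 3.369, Pinehurst 2.897, Claybrook 1.611, Stonebridge 4.754.
Rounding to the nearest integer gives Oakdale 4, Rivermont 3, Pinehurst 3, Claybrook 2, Stonebridge 5 — total 17, matching the house size, so no adjustment is needed.
Stonebridge receives 5.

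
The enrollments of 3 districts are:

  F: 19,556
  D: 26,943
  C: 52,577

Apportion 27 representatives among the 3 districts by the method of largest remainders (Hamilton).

F 5; D 8; C 14

The standard divisor is 99076/27 ≈ 3669.481.
Standard quotas: F 5.3294, D 7.3425, C 14.3282.
Lower quotas: F 5, D 7, C 14 (sum 26, leaving 1 seat).
Remainders in descending order: D 0.3425, F 0.3294, C 0.3282.
Largest remainder: D receives the extra seat.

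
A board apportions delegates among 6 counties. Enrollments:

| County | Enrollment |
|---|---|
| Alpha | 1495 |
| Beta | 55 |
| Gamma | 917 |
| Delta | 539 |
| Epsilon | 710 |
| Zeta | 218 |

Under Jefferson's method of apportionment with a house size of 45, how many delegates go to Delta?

6

Standard divisor 3934/45 ≈ 87.422; standard quotas: Alpha 17.101, Beta 0.629, Gamma 10.489, Delta 6.165, Epsilon 8.122, Zeta 2.494.
Rounding down gives 17, 0, 10, 6, 8, 2 = 43 seats, so the divisor must be adjusted.
With modified divisor 80: modified quotas Alpha 18.688, Beta 0.688, Gamma 11.463, Delta 6.737, Epsilon 8.875, Zeta 2.725.
Rounding down: Alpha 18, Beta 0, Gamma 11, Delta 6, Epsilon 8, Zeta 2 (total 45).
Delta receives 6.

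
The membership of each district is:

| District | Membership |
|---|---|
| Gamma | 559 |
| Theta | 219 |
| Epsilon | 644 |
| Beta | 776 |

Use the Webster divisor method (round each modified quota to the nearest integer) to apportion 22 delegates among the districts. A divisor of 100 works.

Gamma: 6, Theta: 2, Epsilon: 6, Beta: 8

With modified divisor 100: modified quotas Gamma 5.590, Theta 2.190, Epsilon 6.440, Beta 7.760.
Rounding to the nearest integer: Gamma 6, Theta 2, Epsilon 6, Beta 8 (total 22).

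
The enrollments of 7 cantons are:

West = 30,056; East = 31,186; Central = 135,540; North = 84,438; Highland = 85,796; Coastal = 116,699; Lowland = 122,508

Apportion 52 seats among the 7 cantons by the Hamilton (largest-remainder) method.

Total 606223; standard divisor 606223/52 ≈ 11658.135.
Standard quotas: West 2.5781, East 2.6750, Central 11.6262, North 7.2428, Highland 7.3593, Coastal 10.0101, Lowland 10.5084.
Lower quotas: West 2, East 2, Central 11, North 7, Highland 7, Coastal 10, Lowland 10 (sum 49, leaving 3 seats).
Remainders in descending order: East 0.6750, Central 0.6262, West 0.5781, Lowland 0.5084, Highland 0.3593, North 0.2428, Coastal 0.0101.
The surplus seats go to East, Central, West.

West: 3, East: 3, Central: 12, North: 7, Highland: 7, Coastal: 10, Lowland: 10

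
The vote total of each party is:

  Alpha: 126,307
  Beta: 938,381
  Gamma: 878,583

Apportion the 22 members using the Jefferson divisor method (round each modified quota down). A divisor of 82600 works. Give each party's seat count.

With modified divisor 82600: modified quotas Alpha 1.529, Beta 11.361, Gamma 10.637.
Rounding down: Alpha 1, Beta 11, Gamma 10 (total 22).

Alpha 1, Beta 11, Gamma 10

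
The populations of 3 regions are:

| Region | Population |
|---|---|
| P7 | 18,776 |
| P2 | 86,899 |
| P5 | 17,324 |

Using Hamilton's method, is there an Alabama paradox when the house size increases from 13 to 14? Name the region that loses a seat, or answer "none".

none

At 13 seats: P7 2, P2 9, P5 2.
At 14 seats: P7 2, P2 10, P5 2.
No region's allocation decreased.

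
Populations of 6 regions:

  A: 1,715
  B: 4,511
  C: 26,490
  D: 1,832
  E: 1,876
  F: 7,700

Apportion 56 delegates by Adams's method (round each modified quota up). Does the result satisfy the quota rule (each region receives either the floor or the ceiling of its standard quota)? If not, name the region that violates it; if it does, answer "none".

Standard quotas: A 2.177, B 5.725, C 33.620, D 2.325, E 2.381, F 9.772.
Adams allocation: A 3, B 6, C 31, D 3, E 3, F 10.
C has quota 33.620 (lower 33, upper 34) but receives 31 — outside the quota interval.

C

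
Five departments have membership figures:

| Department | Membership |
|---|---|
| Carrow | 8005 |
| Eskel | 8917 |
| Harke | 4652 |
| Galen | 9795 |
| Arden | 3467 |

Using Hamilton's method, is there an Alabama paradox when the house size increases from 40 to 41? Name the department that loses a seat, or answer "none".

Harke

At 40 seats: Carrow 9, Eskel 10, Harke 6, Galen 11, Arden 4.
At 41 seats: Carrow 9, Eskel 11, Harke 5, Galen 12, Arden 4.
Harke drops from 6 to 5.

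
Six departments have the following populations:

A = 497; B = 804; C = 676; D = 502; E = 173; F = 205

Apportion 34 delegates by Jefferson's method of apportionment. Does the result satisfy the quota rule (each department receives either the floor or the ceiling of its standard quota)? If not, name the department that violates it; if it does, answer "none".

none

Standard quotas: A 5.915, B 9.568, C 8.045, D 5.974, E 2.059, F 2.440.
Jefferson allocation: A 6, B 10, C 8, D 6, E 2, F 2.
Every allocation lies between the lower and upper quota.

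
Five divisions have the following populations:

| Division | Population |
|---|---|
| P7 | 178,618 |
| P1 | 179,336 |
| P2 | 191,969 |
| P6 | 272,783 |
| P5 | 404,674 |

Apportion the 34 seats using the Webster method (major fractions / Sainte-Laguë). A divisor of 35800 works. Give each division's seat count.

P7 5; P1 5; P2 5; P6 8; P5 11

With modified divisor 35800: modified quotas P7 4.989, P1 5.009, P2 5.362, P6 7.620, P5 11.304.
Rounding to the nearest integer: P7 5, P1 5, P2 5, P6 8, P5 11 (total 34).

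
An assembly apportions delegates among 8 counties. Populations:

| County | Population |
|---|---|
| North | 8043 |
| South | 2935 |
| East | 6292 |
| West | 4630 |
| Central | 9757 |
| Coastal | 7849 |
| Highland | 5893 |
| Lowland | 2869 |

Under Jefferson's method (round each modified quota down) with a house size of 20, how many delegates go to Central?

Standard divisor 48268/20 ≈ 2413.4; standard quotas: North 3.333, South 1.216, East 2.607, West 1.918, Central 4.043, Coastal 3.252, Highland 2.442, Lowland 1.189.
Rounding down gives 3, 1, 2, 1, 4, 3, 2, 1 = 17 seats, so the divisor must be adjusted.
With modified divisor 2000: modified quotas North 4.021, South 1.468, East 3.146, West 2.315, Central 4.878, Coastal 3.925, Highland 2.946, Lowland 1.435.
Rounding down: North 4, South 1, East 3, West 2, Central 4, Coastal 3, Highland 2, Lowland 1 (total 20).
Central receives 4.

4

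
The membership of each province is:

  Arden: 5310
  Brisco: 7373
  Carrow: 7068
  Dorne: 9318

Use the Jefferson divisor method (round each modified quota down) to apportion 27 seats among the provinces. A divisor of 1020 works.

With modified divisor 1020: modified quotas Arden 5.206, Brisco 7.228, Carrow 6.929, Dorne 9.135.
Rounding down: Arden 5, Brisco 7, Carrow 6, Dorne 9 (total 27).

Arden: 5, Brisco: 7, Carrow: 6, Dorne: 9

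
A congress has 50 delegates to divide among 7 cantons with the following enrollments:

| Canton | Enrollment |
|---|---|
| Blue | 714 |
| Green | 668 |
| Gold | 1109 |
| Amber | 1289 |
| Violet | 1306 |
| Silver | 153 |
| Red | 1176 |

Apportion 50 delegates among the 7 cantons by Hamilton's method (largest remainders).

Blue=6, Green=5, Gold=9, Amber=10, Violet=10, Silver=1, Red=9

The standard divisor is 6415/50 ≈ 128.3.
Standard quotas: Blue 5.565, Green 5.207, Gold 8.644, Amber 10.047, Violet 10.179, Silver 1.193, Red 9.166.
Lower quotas: Blue 5, Green 5, Gold 8, Amber 10, Violet 10, Silver 1, Red 9 (sum 48, leaving 2 seats).
Remainders in descending order: Gold 0.644, Blue 0.565, Green 0.207, Silver 0.193, Violet 0.179, Red 0.166, Amber 0.047.
The surplus seats go to Gold, Blue.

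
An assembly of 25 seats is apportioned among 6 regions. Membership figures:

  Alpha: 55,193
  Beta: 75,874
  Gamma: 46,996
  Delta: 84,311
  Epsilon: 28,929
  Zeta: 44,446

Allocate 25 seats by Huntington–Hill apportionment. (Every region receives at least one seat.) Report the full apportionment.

Alpha 4; Beta 6; Gamma 4; Delta 6; Epsilon 2; Zeta 3

With divisor 13288: modified quotas Alpha 4.154, Beta 5.710, Gamma 3.537, Delta 6.345, Epsilon 2.177, Zeta 3.345.
Geometric-mean thresholds: Alpha √(4·5)=4.472, Beta √(5·6)=5.477, Gamma √(3·4)=3.464, Delta √(6·7)=6.481, Epsilon √(2·3)=2.449, Zeta √(3·4)=3.464.
Each quota rounded against its threshold gives Alpha 4, Beta 6, Gamma 4, Delta 6, Epsilon 2, Zeta 3 (total 25).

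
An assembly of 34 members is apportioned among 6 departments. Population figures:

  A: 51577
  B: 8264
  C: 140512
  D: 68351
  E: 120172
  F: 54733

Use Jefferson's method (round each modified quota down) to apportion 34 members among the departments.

Standard divisor 443609/34 ≈ 13047.324; standard quotas: A 3.953, B 0.633, C 10.769, D 5.239, E 9.210, F 4.195.
Rounding down gives 3, 0, 10, 5, 9, 4 = 31 seats, so the divisor must be adjusted.
With modified divisor 11900: modified quotas A 4.334, B 0.694, C 11.808, D 5.744, E 10.098, F 4.599.
Rounding down: A 4, B 0, C 11, D 5, E 10, F 4 (total 34).

A 4; B 0; C 11; D 5; E 10; F 4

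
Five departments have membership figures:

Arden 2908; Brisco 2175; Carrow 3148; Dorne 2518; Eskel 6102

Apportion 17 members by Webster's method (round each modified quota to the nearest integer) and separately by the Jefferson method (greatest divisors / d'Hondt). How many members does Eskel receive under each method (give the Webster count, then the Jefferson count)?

6 and 7

Webster: Arden 3, Brisco 2, Carrow 3, Dorne 3, Eskel 6.
Jefferson: Arden 3, Brisco 2, Carrow 3, Dorne 2, Eskel 7.
Eskel gets 6 under Webster and 7 under Jefferson.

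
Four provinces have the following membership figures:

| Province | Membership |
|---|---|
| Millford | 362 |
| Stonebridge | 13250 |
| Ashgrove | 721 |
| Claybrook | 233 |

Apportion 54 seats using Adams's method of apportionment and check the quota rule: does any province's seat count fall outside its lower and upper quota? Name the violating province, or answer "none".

Standard quotas: Millford 1.342, Stonebridge 49.121, Ashgrove 2.673, Claybrook 0.864.
Adams allocation: Millford 2, Stonebridge 48, Ashgrove 3, Claybrook 1.
Stonebridge has quota 49.121 (lower 49, upper 50) but receives 48 — outside the quota interval.

Stonebridge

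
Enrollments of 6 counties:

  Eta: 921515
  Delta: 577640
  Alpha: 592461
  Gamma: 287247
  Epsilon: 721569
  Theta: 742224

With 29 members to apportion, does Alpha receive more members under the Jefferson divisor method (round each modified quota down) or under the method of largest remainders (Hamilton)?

Jefferson: Eta 7, Delta 4, Alpha 4, Gamma 2, Epsilon 6, Theta 6.
Hamilton: Eta 7, Delta 4, Alpha 5, Gamma 2, Epsilon 5, Theta 6.
Alpha gets 4 under Jefferson and 5 under Hamilton.

Hamilton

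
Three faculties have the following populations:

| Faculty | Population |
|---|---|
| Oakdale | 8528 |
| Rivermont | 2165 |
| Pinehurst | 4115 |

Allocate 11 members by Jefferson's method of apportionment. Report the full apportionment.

Standard divisor 14808/11 ≈ 1346.182; standard quotas: Oakdale 6.335, Rivermont 1.608, Pinehurst 3.057.
Rounding down gives 6, 1, 3 = 10 seats, so the divisor must be adjusted.
With modified divisor 1200: modified quotas Oakdale 7.107, Rivermont 1.804, Pinehurst 3.429.
Rounding down: Oakdale 7, Rivermont 1, Pinehurst 3 (total 11).

Oakdale 7, Rivermont 1, Pinehurst 3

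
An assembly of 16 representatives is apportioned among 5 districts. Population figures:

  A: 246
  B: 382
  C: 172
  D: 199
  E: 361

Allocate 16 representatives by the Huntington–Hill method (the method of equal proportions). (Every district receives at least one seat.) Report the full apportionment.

With divisor 83: modified quotas A 2.964, B 4.602, C 2.072, D 2.398, E 4.349.
Geometric-mean thresholds: A √(2·3)=2.449, B √(4·5)=4.472, C √(2·3)=2.449, D √(2·3)=2.449, E √(4·5)=4.472.
Each quota rounded against its threshold gives A 3, B 5, C 2, D 2, E 4 (total 16).

A 3; B 5; C 2; D 2; E 4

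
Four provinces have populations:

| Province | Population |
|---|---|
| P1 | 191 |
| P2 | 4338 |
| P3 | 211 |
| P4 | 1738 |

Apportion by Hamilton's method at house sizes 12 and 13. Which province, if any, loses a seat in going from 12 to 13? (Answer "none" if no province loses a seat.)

At 12 seats: P1 0, P2 8, P3 1, P4 3.
At 13 seats: P1 0, P2 9, P3 0, P4 4.
P3 drops from 1 to 0.

P3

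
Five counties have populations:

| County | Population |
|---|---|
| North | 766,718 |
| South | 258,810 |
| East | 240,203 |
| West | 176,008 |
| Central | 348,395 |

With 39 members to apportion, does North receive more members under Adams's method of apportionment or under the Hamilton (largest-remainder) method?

Adams: North 16, South 6, East 5, West 4, Central 8.
Hamilton: North 17, South 6, East 5, West 4, Central 7.
North gets 16 under Adams and 17 under Hamilton.

Hamilton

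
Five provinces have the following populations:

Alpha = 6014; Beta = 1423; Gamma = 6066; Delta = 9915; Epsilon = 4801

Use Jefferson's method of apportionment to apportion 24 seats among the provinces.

Standard divisor 28219/24 ≈ 1175.792; standard quotas: Alpha 5.115, Beta 1.210, Gamma 5.159, Delta 8.433, Epsilon 4.083.
Rounding down gives 5, 1, 5, 8, 4 = 23 seats, so the divisor must be adjusted.
With modified divisor 1060: modified quotas Alpha 5.674, Beta 1.342, Gamma 5.723, Delta 9.354, Epsilon 4.529.
Rounding down: Alpha 5, Beta 1, Gamma 5, Delta 9, Epsilon 4 (total 24).

Alpha: 5, Beta: 1, Gamma: 5, Delta: 9, Epsilon: 4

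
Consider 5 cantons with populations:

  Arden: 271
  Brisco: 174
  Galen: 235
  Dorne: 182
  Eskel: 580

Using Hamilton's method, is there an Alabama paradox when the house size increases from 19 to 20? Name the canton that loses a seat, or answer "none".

At 19 seats: Arden 4, Brisco 2, Galen 3, Dorne 2, Eskel 8.
At 20 seats: Arden 4, Brisco 2, Galen 3, Dorne 3, Eskel 8.
No canton's allocation decreased.

none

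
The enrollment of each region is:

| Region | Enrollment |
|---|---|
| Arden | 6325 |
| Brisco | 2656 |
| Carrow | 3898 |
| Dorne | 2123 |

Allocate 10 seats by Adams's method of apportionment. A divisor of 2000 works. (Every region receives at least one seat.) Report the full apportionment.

With modified divisor 2000: modified quotas Arden 3.163, Brisco 1.328, Carrow 1.949, Dorne 1.062.
Rounding up: Arden 4, Brisco 2, Carrow 2, Dorne 2 (total 10).

Arden 4, Brisco 2, Carrow 2, Dorne 2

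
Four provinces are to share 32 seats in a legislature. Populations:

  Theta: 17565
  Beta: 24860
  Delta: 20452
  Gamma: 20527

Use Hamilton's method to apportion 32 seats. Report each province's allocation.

Theta 7; Beta 9; Delta 8; Gamma 8

The standard divisor is 83404/32 ≈ 2606.375.
Standard quotas: Theta 6.7392, Beta 9.5382, Delta 7.8469, Gamma 7.8757.
Lower quotas: Theta 6, Beta 9, Delta 7, Gamma 7 (sum 29, leaving 3 seats).
Remainders in descending order: Gamma 0.8757, Delta 0.8469, Theta 0.7392, Beta 0.5382.
The surplus seats go to Gamma, Delta, Theta.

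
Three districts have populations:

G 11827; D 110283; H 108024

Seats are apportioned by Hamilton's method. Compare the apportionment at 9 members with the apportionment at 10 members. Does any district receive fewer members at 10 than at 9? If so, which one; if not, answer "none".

At 9 seats: G 1, D 4, H 4.
At 10 seats: G 0, D 5, H 5.
G drops from 1 to 0.

G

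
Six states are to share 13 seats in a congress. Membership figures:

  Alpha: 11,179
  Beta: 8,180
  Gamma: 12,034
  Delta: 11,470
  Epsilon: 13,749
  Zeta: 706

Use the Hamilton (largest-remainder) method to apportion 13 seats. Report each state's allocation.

Alpha: 2, Beta: 2, Gamma: 3, Delta: 3, Epsilon: 3, Zeta: 0

Total 57318; standard divisor 57318/13 ≈ 4409.077.
Standard quotas: Alpha 2.5355, Beta 1.8553, Gamma 2.7294, Delta 2.6015, Epsilon 3.1183, Zeta 0.1601.
Lower quotas: Alpha 2, Beta 1, Gamma 2, Delta 2, Epsilon 3, Zeta 0 (sum 10, leaving 3 seats).
Remainders in descending order: Beta 0.8553, Gamma 0.7294, Delta 0.6015, Alpha 0.5355, Zeta 0.1601, Epsilon 0.1183.
The surplus seats go to Beta, Gamma, Delta.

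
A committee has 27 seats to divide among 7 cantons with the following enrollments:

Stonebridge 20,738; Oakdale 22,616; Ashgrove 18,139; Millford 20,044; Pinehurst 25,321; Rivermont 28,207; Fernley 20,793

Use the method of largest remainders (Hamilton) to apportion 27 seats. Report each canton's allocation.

Standard divisor: 155858 ÷ 27 ≈ 5772.519.
Standard quotas: Stonebridge 3.5925, Oakdale 3.9179, Ashgrove 3.1423, Millford 3.4723, Pinehurst 4.3865, Rivermont 4.8864, Fernley 3.6021.
Lower quotas: Stonebridge 3, Oakdale 3, Ashgrove 3, Millford 3, Pinehurst 4, Rivermont 4, Fernley 3 (sum 23, leaving 4 seats).
Remainders in descending order: Oakdale 0.9179, Rivermont 0.8864, Fernley 0.6021, Stonebridge 0.5925, Millford 0.4723, Pinehurst 0.3865, Ashgrove 0.1423.
Largest remainders: Oakdale, Rivermont, Fernley, Stonebridge receive the extra seats.

Stonebridge 4, Oakdale 4, Ashgrove 3, Millford 3, Pinehurst 4, Rivermont 5, Fernley 4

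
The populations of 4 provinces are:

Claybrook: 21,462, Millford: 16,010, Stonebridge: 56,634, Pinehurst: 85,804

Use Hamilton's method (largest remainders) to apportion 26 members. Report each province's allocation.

Standard divisor: 179910 ÷ 26 ≈ 6919.615.
Standard quotas: Claybrook 3.1016, Millford 2.3137, Stonebridge 8.1846, Pinehurst 12.4001.
Lower quotas: Claybrook 3, Millford 2, Stonebridge 8, Pinehurst 12 (sum 25, leaving 1 seat).
Remainders in descending order: Pinehurst 0.4001, Millford 0.3137, Stonebridge 0.1846, Claybrook 0.1016.
Largest remainder: Pinehurst receives the extra seat.

Claybrook 3; Millford 2; Stonebridge 8; Pinehurst 13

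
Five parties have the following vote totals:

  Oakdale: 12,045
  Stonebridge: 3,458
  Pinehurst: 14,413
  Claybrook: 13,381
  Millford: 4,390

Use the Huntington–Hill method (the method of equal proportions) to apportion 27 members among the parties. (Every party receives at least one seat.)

With divisor 1790: modified quotas Oakdale 6.729, Stonebridge 1.932, Pinehurst 8.052, Claybrook 7.475, Millford 2.453.
Geometric-mean thresholds: Oakdale √(6·7)=6.481, Stonebridge √(1·2)=1.414, Pinehurst √(8·9)=8.485, Claybrook √(7·8)=7.483, Millford √(2·3)=2.449.
Each quota rounded against its threshold gives Oakdale 7, Stonebridge 2, Pinehurst 8, Claybrook 7, Millford 3 (total 27).

Oakdale 7, Stonebridge 2, Pinehurst 8, Claybrook 7, Millford 3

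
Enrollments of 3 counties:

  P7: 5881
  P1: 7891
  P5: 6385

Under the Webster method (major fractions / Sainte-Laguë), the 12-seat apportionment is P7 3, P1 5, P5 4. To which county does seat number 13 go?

Priority for the next seat is population ÷ (current seats + 0.5).
Priorities: P7 1680.286, P1 1434.727, P5 1418.889.
Highest priority: P7.

P7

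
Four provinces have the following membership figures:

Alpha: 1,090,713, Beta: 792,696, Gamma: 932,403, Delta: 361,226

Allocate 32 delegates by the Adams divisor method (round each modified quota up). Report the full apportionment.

Alpha=11, Beta=8, Gamma=9, Delta=4

Standard divisor 3177038/32 ≈ 99282.438; standard quotas: Alpha 10.986, Beta 7.984, Gamma 9.391, Delta 3.638.
Rounding up gives 11, 8, 10, 4 = 33 seats, so the divisor must be adjusted.
With modified divisor 106300: modified quotas Alpha 10.261, Beta 7.457, Gamma 8.771, Delta 3.398.
Rounding up: Alpha 11, Beta 8, Gamma 9, Delta 4 (total 32).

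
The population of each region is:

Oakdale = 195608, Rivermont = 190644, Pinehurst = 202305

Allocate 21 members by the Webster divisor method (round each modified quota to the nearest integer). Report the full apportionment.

Standard divisor 588557/21 ≈ 28026.524; standard quotas: Oakdale 6.979, Rivermont 6.802, Pinehurst 7.218.
Rounding to the nearest integer gives Oakdale 7, Rivermont 7, Pinehurst 7 — total 21, matching the house size, so no adjustment is needed.

Oakdale: 7, Rivermont: 7, Pinehurst: 7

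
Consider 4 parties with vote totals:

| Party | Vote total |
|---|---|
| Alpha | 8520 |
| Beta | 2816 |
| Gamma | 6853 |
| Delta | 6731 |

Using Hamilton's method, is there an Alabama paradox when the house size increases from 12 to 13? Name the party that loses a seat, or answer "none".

Beta

At 12 seats: Alpha 4, Beta 2, Gamma 3, Delta 3.
At 13 seats: Alpha 4, Beta 1, Gamma 4, Delta 4.
Beta drops from 2 to 1.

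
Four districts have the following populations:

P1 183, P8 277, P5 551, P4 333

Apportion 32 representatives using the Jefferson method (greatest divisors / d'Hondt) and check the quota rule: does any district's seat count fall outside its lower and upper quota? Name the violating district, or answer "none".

none

Standard quotas: P1 4.357, P8 6.595, P5 13.119, P4 7.929.
Jefferson allocation: P1 4, P8 7, P5 13, P4 8.
Every allocation lies between the lower and upper quota.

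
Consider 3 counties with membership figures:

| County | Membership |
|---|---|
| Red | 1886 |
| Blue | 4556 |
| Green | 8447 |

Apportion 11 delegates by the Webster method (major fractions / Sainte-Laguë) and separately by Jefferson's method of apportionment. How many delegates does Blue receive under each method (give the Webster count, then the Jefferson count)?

Webster: Red 1, Blue 4, Green 6.
Jefferson: Red 1, Blue 3, Green 7.
Blue gets 4 under Webster and 3 under Jefferson.

4 and 3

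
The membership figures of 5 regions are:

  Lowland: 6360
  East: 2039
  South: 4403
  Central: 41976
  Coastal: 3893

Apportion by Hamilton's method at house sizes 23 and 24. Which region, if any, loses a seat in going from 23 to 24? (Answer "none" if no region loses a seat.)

Coastal

At 23 seats: Lowland 2, East 1, South 2, Central 16, Coastal 2.
At 24 seats: Lowland 3, East 1, South 2, Central 17, Coastal 1.
Coastal drops from 2 to 1.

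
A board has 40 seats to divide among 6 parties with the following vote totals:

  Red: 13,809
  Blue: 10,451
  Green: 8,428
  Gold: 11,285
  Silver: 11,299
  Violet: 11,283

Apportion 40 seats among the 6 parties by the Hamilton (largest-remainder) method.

Standard divisor: 66555 ÷ 40 ≈ 1663.875.
Standard quotas: Red 8.2993, Blue 6.2811, Green 5.0653, Gold 6.7824, Silver 6.7908, Violet 6.7812.
Lower quotas: Red 8, Blue 6, Green 5, Gold 6, Silver 6, Violet 6 (sum 37, leaving 3 seats).
Remainders in descending order: Silver 0.7908, Gold 0.7824, Violet 0.7812, Red 0.2993, Blue 0.2811, Green 0.0653.
Largest remainders: Silver, Gold, Violet receive the extra seats.

Red=8, Blue=6, Green=5, Gold=7, Silver=7, Violet=7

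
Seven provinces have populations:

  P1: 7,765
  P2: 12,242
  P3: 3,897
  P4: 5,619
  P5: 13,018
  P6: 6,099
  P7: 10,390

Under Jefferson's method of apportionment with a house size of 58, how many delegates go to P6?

6

Standard divisor 59030/58 ≈ 1017.759; standard quotas: P1 7.630, P2 12.028, P3 3.829, P4 5.521, P5 12.791, P6 5.993, P7 10.209.
Rounding down gives 7, 12, 3, 5, 12, 5, 10 = 54 seats, so the divisor must be adjusted.
With modified divisor 960: modified quotas P1 8.089, P2 12.752, P3 4.059, P4 5.853, P5 13.560, P6 6.353, P7 10.823.
Rounding down: P1 8, P2 12, P3 4, P4 5, P5 13, P6 6, P7 10 (total 58).
P6 receives 6.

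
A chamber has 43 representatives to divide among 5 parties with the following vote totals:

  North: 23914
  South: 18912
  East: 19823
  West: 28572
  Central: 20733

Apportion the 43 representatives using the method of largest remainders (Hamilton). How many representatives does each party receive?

North 9, South 7, East 8, West 11, Central 8

The standard divisor is 111954/43 ≈ 2603.581.
Standard quotas: North 9.1850, South 7.2638, East 7.6137, West 10.9741, Central 7.9633.
Lower quotas: North 9, South 7, East 7, West 10, Central 7 (sum 40, leaving 3 seats).
Remainders in descending order: West 0.9741, Central 0.9633, East 0.6137, South 0.2638, North 0.1850.
Largest remainders: West, Central, East receive the extra seats.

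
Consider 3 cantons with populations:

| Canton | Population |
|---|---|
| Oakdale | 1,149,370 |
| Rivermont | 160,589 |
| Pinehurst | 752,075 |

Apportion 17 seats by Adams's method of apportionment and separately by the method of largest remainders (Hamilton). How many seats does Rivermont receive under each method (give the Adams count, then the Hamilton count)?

Adams: Oakdale 9, Rivermont 2, Pinehurst 6.
Hamilton: Oakdale 10, Rivermont 1, Pinehurst 6.
Rivermont gets 2 under Adams and 1 under Hamilton.

2 and 1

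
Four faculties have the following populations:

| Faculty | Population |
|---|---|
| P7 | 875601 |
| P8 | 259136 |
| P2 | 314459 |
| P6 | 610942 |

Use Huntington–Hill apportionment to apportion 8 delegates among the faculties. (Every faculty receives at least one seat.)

With divisor 251090: modified quotas P7 3.487, P8 1.032, P2 1.252, P6 2.433.
Geometric-mean thresholds: P7 √(3·4)=3.464, P8 √(1·2)=1.414, P2 √(1·2)=1.414, P6 √(2·3)=2.449.
Each quota rounded against its threshold gives P7 4, P8 1, P2 1, P6 2 (total 8).

P7 4; P8 1; P2 1; P6 2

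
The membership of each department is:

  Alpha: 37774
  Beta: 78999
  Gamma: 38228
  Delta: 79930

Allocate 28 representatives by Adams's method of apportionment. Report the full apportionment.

Alpha: 5, Beta: 9, Gamma: 5, Delta: 9

Standard divisor 234931/28 ≈ 8390.393; standard quotas: Alpha 4.502, Beta 9.415, Gamma 4.556, Delta 9.526.
Rounding up gives 5, 10, 5, 10 = 30 seats, so the divisor must be adjusted.
With modified divisor 9200: modified quotas Alpha 4.106, Beta 8.587, Gamma 4.155, Delta 8.688.
Rounding up: Alpha 5, Beta 9, Gamma 5, Delta 9 (total 28).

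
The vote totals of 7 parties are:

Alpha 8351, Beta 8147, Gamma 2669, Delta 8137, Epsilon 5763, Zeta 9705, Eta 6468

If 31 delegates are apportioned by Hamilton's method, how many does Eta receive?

Total 49240; standard divisor 49240/31 ≈ 1588.387.
Standard quotas: Alpha 5.2575, Beta 5.1291, Gamma 1.6803, Delta 5.1228, Epsilon 3.6282, Zeta 6.1100, Eta 4.0721.
Lower quotas: Alpha 5, Beta 5, Gamma 1, Delta 5, Epsilon 3, Zeta 6, Eta 4 (sum 29, leaving 2 seats).
Remainders in descending order: Gamma 0.6803, Epsilon 0.6282, Alpha 0.2575, Beta 0.1291, Delta 0.1228, Zeta 0.1100, Eta 0.0721.
Largest remainders: Gamma, Epsilon receive the extra seats.
Eta receives 4.

4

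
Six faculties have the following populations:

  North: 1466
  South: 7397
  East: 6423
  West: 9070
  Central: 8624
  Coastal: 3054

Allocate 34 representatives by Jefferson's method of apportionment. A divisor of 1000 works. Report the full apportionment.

With modified divisor 1000: modified quotas North 1.466, South 7.397, East 6.423, West 9.070, Central 8.624, Coastal 3.054.
Rounding down: North 1, South 7, East 6, West 9, Central 8, Coastal 3 (total 34).

North=1, South=7, East=6, West=9, Central=8, Coastal=3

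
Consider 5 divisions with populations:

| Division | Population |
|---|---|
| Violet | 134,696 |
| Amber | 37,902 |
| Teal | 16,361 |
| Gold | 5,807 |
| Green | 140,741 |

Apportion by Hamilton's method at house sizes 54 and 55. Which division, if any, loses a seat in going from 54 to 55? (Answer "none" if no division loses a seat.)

none

At 54 seats: Violet 22, Amber 6, Teal 2, Gold 1, Green 23.
At 55 seats: Violet 22, Amber 6, Teal 3, Gold 1, Green 23.
No division's allocation decreased.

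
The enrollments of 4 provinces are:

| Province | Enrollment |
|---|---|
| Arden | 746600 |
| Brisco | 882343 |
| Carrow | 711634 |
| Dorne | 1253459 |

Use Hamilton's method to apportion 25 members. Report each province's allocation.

Arden=5; Brisco=6; Carrow=5; Dorne=9

Total 3594036; standard divisor 3594036/25 ≈ 143761.44.
Standard quotas: Arden 5.1933, Brisco 6.1375, Carrow 4.9501, Dorne 8.7190.
Lower quotas: Arden 5, Brisco 6, Carrow 4, Dorne 8 (sum 23, leaving 2 seats).
Remainders in descending order: Carrow 0.9501, Dorne 0.7190, Arden 0.1933, Brisco 0.1375.
The surplus seats go to Carrow, Dorne.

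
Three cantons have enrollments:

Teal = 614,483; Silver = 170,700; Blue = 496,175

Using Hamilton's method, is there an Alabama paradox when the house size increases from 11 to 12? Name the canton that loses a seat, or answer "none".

Silver

At 11 seats: Teal 5, Silver 2, Blue 4.
At 12 seats: Teal 6, Silver 1, Blue 5.
Silver drops from 2 to 1.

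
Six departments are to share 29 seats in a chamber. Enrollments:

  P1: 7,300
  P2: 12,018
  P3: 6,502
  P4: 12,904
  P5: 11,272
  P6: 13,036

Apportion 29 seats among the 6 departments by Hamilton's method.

P1: 3, P2: 6, P3: 3, P4: 6, P5: 5, P6: 6

Total 63032; standard divisor 63032/29 ≈ 2173.517.
Standard quotas: P1 3.3586, P2 5.5293, P3 2.9915, P4 5.9369, P5 5.1861, P6 5.9977.
Lower quotas: P1 3, P2 5, P3 2, P4 5, P5 5, P6 5 (sum 25, leaving 4 seats).
Remainders in descending order: P6 0.9977, P3 0.9915, P4 0.9369, P2 0.5293, P1 0.3586, P5 0.1861.
The surplus seats go to P6, P3, P4, P2.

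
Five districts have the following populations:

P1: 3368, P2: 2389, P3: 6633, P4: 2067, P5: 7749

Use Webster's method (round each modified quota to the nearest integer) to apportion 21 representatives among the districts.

Standard divisor 22206/21 ≈ 1057.429; standard quotas: P1 3.185, P2 2.259, P3 6.273, P4 1.955, P5 7.328.
Rounding to the nearest integer gives 3, 2, 6, 2, 7 = 20 seats, so the divisor must be adjusted.
With modified divisor 1030: modified quotas P1 3.270, P2 2.319, P3 6.440, P4 2.007, P5 7.523.
Rounding to the nearest integer: P1 3, P2 2, P3 6, P4 2, P5 8 (total 21).

P1=3, P2=2, P3=6, P4=2, P5=8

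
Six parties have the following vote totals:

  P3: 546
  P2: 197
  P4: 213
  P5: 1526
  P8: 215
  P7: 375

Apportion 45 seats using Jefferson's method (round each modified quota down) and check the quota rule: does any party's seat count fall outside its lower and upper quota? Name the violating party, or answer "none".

none

Standard quotas: P3 7.998, P2 2.886, P4 3.120, P5 22.354, P8 3.149, P7 5.493.
Jefferson allocation: P3 8, P2 3, P4 3, P5 23, P8 3, P7 5.
Every allocation lies between the lower and upper quota.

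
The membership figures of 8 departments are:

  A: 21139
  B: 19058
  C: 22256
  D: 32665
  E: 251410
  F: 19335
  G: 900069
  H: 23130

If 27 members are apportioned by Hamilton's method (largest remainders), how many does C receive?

Standard divisor: 1289062 ÷ 27 ≈ 47743.037.
Standard quotas: A 0.4428, B 0.3992, C 0.4662, D 0.6842, E 5.2659, F 0.4050, G 18.8524, H 0.4845.
Lower quotas: A 0, B 0, C 0, D 0, E 5, F 0, G 18, H 0 (sum 23, leaving 4 seats).
Remainders in descending order: G 0.8524, D 0.6842, H 0.4845, C 0.4662, A 0.4428, F 0.4050, B 0.3992, E 0.2659.
Largest remainders: G, D, H, C receive the extra seats.
C receives 1.

1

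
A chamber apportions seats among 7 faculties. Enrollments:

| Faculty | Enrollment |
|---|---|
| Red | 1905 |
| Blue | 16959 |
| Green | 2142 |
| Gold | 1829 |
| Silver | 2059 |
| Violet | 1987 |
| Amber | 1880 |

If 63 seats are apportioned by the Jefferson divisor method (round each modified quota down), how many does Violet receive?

Standard divisor 28761/63 ≈ 456.524; standard quotas: Red 4.173, Blue 37.148, Green 4.692, Gold 4.006, Silver 4.510, Violet 4.352, Amber 4.118.
Rounding down gives 4, 37, 4, 4, 4, 4, 4 = 61 seats, so the divisor must be adjusted.
With modified divisor 432: modified quotas Red 4.410, Blue 39.257, Green 4.958, Gold 4.234, Silver 4.766, Violet 4.600, Amber 4.352.
Rounding down: Red 4, Blue 39, Green 4, Gold 4, Silver 4, Violet 4, Amber 4 (total 63).
Violet receives 4.

4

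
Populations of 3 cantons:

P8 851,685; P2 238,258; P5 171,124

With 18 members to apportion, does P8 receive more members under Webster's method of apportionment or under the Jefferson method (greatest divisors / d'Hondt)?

Webster: P8 12, P2 3, P5 3.
Jefferson: P8 13, P2 3, P5 2.
P8 gets 12 under Webster and 13 under Jefferson.

Jefferson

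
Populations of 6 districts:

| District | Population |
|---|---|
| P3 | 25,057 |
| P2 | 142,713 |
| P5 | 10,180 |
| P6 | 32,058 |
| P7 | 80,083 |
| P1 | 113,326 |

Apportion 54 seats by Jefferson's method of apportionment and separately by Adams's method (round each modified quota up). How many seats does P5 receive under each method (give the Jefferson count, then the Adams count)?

Jefferson: P3 3, P2 20, P5 1, P6 4, P7 11, P1 15.
Adams: P3 4, P2 18, P5 2, P6 5, P7 10, P1 15.
P5 gets 1 under Jefferson and 2 under Adams.

1 and 2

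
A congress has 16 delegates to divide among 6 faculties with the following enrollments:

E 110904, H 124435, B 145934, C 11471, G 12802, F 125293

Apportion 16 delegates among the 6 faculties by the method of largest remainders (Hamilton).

E: 3, H: 4, B: 5, C: 0, G: 0, F: 4

The standard divisor is 530839/16 ≈ 33177.438.
Standard quotas: E 3.3428, H 3.7506, B 4.3986, C 0.3457, G 0.3859, F 3.7765.
Lower quotas: E 3, H 3, B 4, C 0, G 0, F 3 (sum 13, leaving 3 seats).
Remainders in descending order: F 0.7765, H 0.7506, B 0.3986, G 0.3859, C 0.3457, E 0.3428.
Largest remainders: F, H, B receive the extra seats.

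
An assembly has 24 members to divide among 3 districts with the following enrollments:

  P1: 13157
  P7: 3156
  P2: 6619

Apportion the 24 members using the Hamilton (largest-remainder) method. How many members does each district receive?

Standard divisor: 22932 ÷ 24 ≈ 955.5.
Standard quotas: P1 13.7698, P7 3.3030, P2 6.9273.
Lower quotas: P1 13, P7 3, P2 6 (sum 22, leaving 2 seats).
Remainders in descending order: P2 0.9273, P1 0.7698, P7 0.3030.
The surplus seats go to P2, P1.

P1 14; P7 3; P2 7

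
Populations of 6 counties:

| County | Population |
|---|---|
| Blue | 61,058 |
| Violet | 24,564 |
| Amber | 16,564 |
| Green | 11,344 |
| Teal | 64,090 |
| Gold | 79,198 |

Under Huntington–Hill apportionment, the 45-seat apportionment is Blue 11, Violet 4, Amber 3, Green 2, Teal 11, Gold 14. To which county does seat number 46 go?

Teal

Priority for the next seat is population ÷ (√(s·(s+1))).
Priorities: Blue 5314.417, Violet 5492.677, Amber 4781.615, Green 4631.169, Teal 5578.318, Gold 5465.181.
Highest priority: Teal.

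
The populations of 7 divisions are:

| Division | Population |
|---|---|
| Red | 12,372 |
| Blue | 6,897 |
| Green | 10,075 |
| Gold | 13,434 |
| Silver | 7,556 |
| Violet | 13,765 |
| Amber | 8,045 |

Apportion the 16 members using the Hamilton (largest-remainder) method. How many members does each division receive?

Standard divisor: 72144 ÷ 16 = 4509.
Standard quotas: Red 2.7438, Blue 1.5296, Green 2.2344, Gold 2.9794, Silver 1.6758, Violet 3.0528, Amber 1.7842.
Lower quotas: Red 2, Blue 1, Green 2, Gold 2, Silver 1, Violet 3, Amber 1 (sum 12, leaving 4 seats).
Remainders in descending order: Gold 0.9794, Amber 0.7842, Red 0.7438, Silver 0.6758, Blue 0.5296, Green 0.2344, Violet 0.0528.
Largest remainders: Gold, Amber, Red, Silver receive the extra seats.

Red 3; Blue 1; Green 2; Gold 3; Silver 2; Violet 3; Amber 2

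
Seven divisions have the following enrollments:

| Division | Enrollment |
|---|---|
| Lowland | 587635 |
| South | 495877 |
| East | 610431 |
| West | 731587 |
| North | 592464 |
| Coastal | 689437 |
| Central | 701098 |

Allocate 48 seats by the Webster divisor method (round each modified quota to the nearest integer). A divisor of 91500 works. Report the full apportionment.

Lowland 6, South 5, East 7, West 8, North 6, Coastal 8, Central 8

With modified divisor 91500: modified quotas Lowland 6.422, South 5.419, East 6.671, West 7.995, North 6.475, Coastal 7.535, Central 7.662.
Rounding to the nearest integer: Lowland 6, South 5, East 7, West 8, North 6, Coastal 8, Central 8 (total 48).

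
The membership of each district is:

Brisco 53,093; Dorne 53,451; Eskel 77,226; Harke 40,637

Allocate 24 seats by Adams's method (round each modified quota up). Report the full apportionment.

Brisco 6; Dorne 6; Eskel 8; Harke 4

Standard divisor 224407/24 ≈ 9350.292; standard quotas: Brisco 5.678, Dorne 5.717, Eskel 8.259, Harke 4.346.
Rounding up gives 6, 6, 9, 5 = 26 seats, so the divisor must be adjusted.
With modified divisor 10400: modified quotas Brisco 5.105, Dorne 5.140, Eskel 7.426, Harke 3.907.
Rounding up: Brisco 6, Dorne 6, Eskel 8, Harke 4 (total 24).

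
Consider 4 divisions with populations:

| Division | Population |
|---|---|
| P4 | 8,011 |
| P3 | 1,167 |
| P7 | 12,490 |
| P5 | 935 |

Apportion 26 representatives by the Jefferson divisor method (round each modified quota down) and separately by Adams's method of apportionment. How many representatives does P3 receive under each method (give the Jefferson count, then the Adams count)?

1 and 2

Jefferson: P4 9, P3 1, P7 15, P5 1.
Adams: P4 9, P3 2, P7 14, P5 1.
P3 gets 1 under Jefferson and 2 under Adams.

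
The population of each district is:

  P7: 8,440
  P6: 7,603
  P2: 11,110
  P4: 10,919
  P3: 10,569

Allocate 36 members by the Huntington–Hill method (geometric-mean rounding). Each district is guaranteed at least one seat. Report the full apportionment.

With divisor 1349: modified quotas P7 6.256, P6 5.636, P2 8.236, P4 8.094, P3 7.835.
Geometric-mean thresholds: P7 √(6·7)=6.481, P6 √(5·6)=5.477, P2 √(8·9)=8.485, P4 √(8·9)=8.485, P3 √(7·8)=7.483.
Each quota rounded against its threshold gives P7 6, P6 6, P2 8, P4 8, P3 8 (total 36).

P7=6, P6=6, P2=8, P4=8, P3=8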